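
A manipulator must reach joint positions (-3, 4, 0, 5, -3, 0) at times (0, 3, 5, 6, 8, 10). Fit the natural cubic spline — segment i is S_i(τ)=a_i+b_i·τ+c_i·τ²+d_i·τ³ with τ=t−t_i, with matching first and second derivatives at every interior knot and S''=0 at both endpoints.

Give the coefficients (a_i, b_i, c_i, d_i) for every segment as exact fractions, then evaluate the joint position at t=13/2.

  seg 0: a=-3 b=16855/3576 c=0 d=-2837/10728
  seg 1: a=4 b=-4339/1788 c=-2837/1192 d=4637/3576
  seg 2: a=0 b=6461/1788 c=6437/1192 d=-14353/3576
  seg 3: a=5 b=8485/3576 c=-1979/298 d=24707/14304
  seg 4: a=-3 b=-6193/1788 c=8875/2384 d=-8875/14304
S(13/2) = 180881/38144

Δ: Δ0=7/3, Δ1=-2, Δ2=5, Δ3=-4, Δ4=3/2
row 1: diag=10, rhs=-26; c'=1/5, d'=-13/5
row 2: denom=6−2·1/5=28/5; d'=(42−2·-13/5)/(28/5)=59/7
row 3: denom=6−1·5/28=163/28; d'=(-54−1·59/7)/(163/28)=-1748/163
row 4: denom=8−2·56/163=1192/163; d'=(33−2·-1748/163)/(1192/163)=8875/1192
back: M4=8875/1192
back: M3=-1748/163−56/163·8875/1192=-1979/149
back: M2=59/7−5/28·-1979/149=6437/596
back: M1=-13/5−1/5·6437/596=-2837/596
M: M0=0, M1=-2837/596, M2=6437/596, M3=-1979/149, M4=8875/1192, M5=0
seg 0: a=-3, c=M0/2=0, d=(M1−M0)/(6·3)=-2837/10728, b=Δ0−h0·(2M0+M1)/6=16855/3576
seg 1: a=4, c=M1/2=-2837/1192, d=(M2−M1)/(6·2)=4637/3576, b=Δ1−h1·(2M1+M2)/6=-4339/1788
seg 2: a=0, c=M2/2=6437/1192, d=(M3−M2)/(6·1)=-14353/3576, b=Δ2−h2·(2M2+M3)/6=6461/1788
seg 3: a=5, c=M3/2=-1979/298, d=(M4−M3)/(6·2)=24707/14304, b=Δ3−h3·(2M3+M4)/6=8485/3576
seg 4: a=-3, c=M4/2=8875/2384, d=(M5−M4)/(6·2)=-8875/14304, b=Δ4−h4·(2M4+M5)/6=-6193/1788
t_q=13/2 → seg 3, τ=1/2; S=5+8485/3576·τ+-1979/298·τ²+24707/14304·τ³=180881/38144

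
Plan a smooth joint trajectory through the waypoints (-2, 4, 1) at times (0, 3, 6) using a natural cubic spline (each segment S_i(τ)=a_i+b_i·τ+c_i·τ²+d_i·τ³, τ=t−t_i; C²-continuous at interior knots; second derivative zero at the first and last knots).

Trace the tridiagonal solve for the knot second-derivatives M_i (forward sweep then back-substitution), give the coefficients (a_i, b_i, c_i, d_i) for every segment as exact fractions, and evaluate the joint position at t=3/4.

  seg 0: a=-2 b=11/4 c=0 d=-1/12
  seg 1: a=4 b=1/2 c=-3/4 d=1/12
S(3/4) = 7/256

Δ: Δ0=2, Δ1=-1
row 1: diag=12, rhs=-18; c'=1/4, d'=-3/2
back: M1=-3/2
M: M0=0, M1=-3/2, M2=0
seg 0: a=-2, c=M0/2=0, d=(M1−M0)/(6·3)=-1/12, b=Δ0−h0·(2M0+M1)/6=11/4
seg 1: a=4, c=M1/2=-3/4, d=(M2−M1)/(6·3)=1/12, b=Δ1−h1·(2M1+M2)/6=1/2
t_q=3/4 → seg 0, τ=3/4; S=-2+11/4·τ+0·τ²+-1/12·τ³=7/256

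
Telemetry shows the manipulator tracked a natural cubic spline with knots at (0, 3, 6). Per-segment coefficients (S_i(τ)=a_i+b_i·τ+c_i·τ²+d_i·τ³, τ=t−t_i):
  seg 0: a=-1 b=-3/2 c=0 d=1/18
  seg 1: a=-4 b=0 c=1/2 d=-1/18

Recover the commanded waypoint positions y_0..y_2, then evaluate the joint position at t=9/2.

y_0=-1 y_1=-4 y_2=-1
S(9/2) = -49/16

y_0 = S_0(0) = a_0 = -1
y_1 = S_1(0) = a_1 = -4
y_2 = S_1(3) = -1
t_q=9/2 is in segment 1 (τ=3/2); S_1(τ)=-49/16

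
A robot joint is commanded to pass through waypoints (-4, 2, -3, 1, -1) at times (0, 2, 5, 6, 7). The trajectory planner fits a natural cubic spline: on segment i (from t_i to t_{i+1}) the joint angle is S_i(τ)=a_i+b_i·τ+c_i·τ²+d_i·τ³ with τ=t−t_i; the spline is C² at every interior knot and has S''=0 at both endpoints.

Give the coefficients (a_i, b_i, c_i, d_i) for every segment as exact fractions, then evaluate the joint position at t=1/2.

  seg 0: a=-4 b=1925/411 c=0 d=-173/411
  seg 1: a=2 b=-151/411 c=-346/137 d=860/1233
  seg 2: a=-3 b=1361/411 c=514/137 d=-1259/411
  seg 3: a=1 b=668/411 c=-745/137 d=745/411
S(1/2) = -1875/1096

Δ: Δ0=3, Δ1=-5/3, Δ2=4, Δ3=-2
row 1: diag=10, rhs=-28; c'=3/10, d'=-14/5
row 2: denom=8−3·3/10=71/10; d'=(34−3·-14/5)/(71/10)=424/71
row 3: denom=4−1·10/71=274/71; d'=(-36−1·424/71)/(274/71)=-1490/137
back: M3=-1490/137
back: M2=424/71−10/71·-1490/137=1028/137
back: M1=-14/5−3/10·1028/137=-692/137
M: M0=0, M1=-692/137, M2=1028/137, M3=-1490/137, M4=0
seg 0: a=-4, c=M0/2=0, d=(M1−M0)/(6·2)=-173/411, b=Δ0−h0·(2M0+M1)/6=1925/411
seg 1: a=2, c=M1/2=-346/137, d=(M2−M1)/(6·3)=860/1233, b=Δ1−h1·(2M1+M2)/6=-151/411
seg 2: a=-3, c=M2/2=514/137, d=(M3−M2)/(6·1)=-1259/411, b=Δ2−h2·(2M2+M3)/6=1361/411
seg 3: a=1, c=M3/2=-745/137, d=(M4−M3)/(6·1)=745/411, b=Δ3−h3·(2M3+M4)/6=668/411
t_q=1/2 → seg 0, τ=1/2; S=-4+1925/411·τ+0·τ²+-173/411·τ³=-1875/1096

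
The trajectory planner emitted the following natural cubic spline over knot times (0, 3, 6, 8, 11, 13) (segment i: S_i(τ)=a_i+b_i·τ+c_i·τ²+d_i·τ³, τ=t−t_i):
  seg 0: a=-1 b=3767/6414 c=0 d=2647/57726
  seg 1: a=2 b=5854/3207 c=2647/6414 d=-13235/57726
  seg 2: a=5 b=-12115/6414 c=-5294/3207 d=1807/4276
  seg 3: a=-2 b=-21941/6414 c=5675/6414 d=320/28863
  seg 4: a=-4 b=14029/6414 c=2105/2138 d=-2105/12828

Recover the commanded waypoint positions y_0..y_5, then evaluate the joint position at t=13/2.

y_0 = S_0(0) = a_0 = -1
y_1 = S_1(0) = a_1 = 2
y_2 = S_2(0) = a_2 = 5
y_3 = S_3(0) = a_3 = -2
y_4 = S_4(0) = a_4 = -4
y_5 = S_4(2) = 3
t_q=13/2 is in segment 2 (τ=1/2); S_2(τ)=126423/34208

y_0=-1 y_1=2 y_2=5 y_3=-2 y_4=-4 y_5=3
S(13/2) = 126423/34208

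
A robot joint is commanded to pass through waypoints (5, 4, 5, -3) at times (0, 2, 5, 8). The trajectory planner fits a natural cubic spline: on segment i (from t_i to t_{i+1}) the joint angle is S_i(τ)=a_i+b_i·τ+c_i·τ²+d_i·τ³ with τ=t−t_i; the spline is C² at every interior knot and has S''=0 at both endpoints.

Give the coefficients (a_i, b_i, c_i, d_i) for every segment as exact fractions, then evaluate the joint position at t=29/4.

  seg 0: a=5 b=-187/222 c=0 d=19/222
  seg 1: a=4 b=41/222 c=19/37 d=-103/666
  seg 2: a=5 b=-101/111 c=-65/74 d=65/666
S(29/4) = -1811/4736

Δ: Δ0=-1/2, Δ1=1/3, Δ2=-8/3
row 1: diag=10, rhs=5; c'=3/10, d'=1/2
row 2: denom=12−3·3/10=111/10; d'=(-18−3·1/2)/(111/10)=-65/37
back: M2=-65/37
back: M1=1/2−3/10·-65/37=38/37
M: M0=0, M1=38/37, M2=-65/37, M3=0
seg 0: a=5, c=M0/2=0, d=(M1−M0)/(6·2)=19/222, b=Δ0−h0·(2M0+M1)/6=-187/222
seg 1: a=4, c=M1/2=19/37, d=(M2−M1)/(6·3)=-103/666, b=Δ1−h1·(2M1+M2)/6=41/222
seg 2: a=5, c=M2/2=-65/74, d=(M3−M2)/(6·3)=65/666, b=Δ2−h2·(2M2+M3)/6=-101/111
t_q=29/4 → seg 2, τ=9/4; S=5+-101/111·τ+-65/74·τ²+65/666·τ³=-1811/4736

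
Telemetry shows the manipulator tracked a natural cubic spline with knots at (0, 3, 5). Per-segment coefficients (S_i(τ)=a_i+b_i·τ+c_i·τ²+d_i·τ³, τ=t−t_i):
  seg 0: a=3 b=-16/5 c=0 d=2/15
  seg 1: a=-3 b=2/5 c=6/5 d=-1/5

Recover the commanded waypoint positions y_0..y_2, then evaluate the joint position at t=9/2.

y_0 = S_0(0) = a_0 = 3
y_1 = S_1(0) = a_1 = -3
y_2 = S_1(2) = 1
t_q=9/2 is in segment 1 (τ=3/2); S_1(τ)=-3/8

y_0=3 y_1=-3 y_2=1
S(9/2) = -3/8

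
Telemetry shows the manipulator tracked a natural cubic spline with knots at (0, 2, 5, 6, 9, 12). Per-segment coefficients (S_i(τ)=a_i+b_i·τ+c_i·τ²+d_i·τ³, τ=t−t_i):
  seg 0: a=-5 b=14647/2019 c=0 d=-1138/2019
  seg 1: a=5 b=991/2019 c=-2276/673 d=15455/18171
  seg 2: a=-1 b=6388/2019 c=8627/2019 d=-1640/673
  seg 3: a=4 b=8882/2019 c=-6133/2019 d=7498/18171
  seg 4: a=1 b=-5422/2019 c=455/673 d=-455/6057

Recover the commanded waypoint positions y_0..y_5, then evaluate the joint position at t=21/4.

y_0=-5 y_1=5 y_2=-1 y_3=4 y_4=1 y_5=-3
S(21/4) = 215/10768

y_0 = S_0(0) = a_0 = -5
y_1 = S_1(0) = a_1 = 5
y_2 = S_2(0) = a_2 = -1
y_3 = S_3(0) = a_3 = 4
y_4 = S_4(0) = a_4 = 1
y_5 = S_4(3) = -3
t_q=21/4 is in segment 2 (τ=1/4); S_2(τ)=215/10768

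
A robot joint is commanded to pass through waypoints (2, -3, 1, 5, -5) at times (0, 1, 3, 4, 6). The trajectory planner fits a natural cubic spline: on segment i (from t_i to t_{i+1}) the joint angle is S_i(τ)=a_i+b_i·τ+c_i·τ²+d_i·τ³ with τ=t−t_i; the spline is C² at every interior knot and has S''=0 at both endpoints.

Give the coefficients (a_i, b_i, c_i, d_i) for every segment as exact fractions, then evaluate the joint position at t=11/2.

Δ: Δ0=-5, Δ1=2, Δ2=4, Δ3=-5
row 1: diag=6, rhs=42; c'=1/3, d'=7
row 2: denom=6−2·1/3=16/3; d'=(12−2·7)/(16/3)=-3/8
row 3: denom=6−1·3/16=93/16; d'=(-54−1·-3/8)/(93/16)=-286/31
back: M3=-286/31
back: M2=-3/8−3/16·-286/31=42/31
back: M1=7−1/3·42/31=203/31
M: M0=0, M1=203/31, M2=42/31, M3=-286/31, M4=0
seg 0: a=2, c=M0/2=0, d=(M1−M0)/(6·1)=203/186, b=Δ0−h0·(2M0+M1)/6=-1133/186
seg 1: a=-3, c=M1/2=203/62, d=(M2−M1)/(6·2)=-161/372, b=Δ1−h1·(2M1+M2)/6=-262/93
seg 2: a=1, c=M2/2=21/31, d=(M3−M2)/(6·1)=-164/93, b=Δ2−h2·(2M2+M3)/6=473/93
seg 3: a=5, c=M3/2=-143/31, d=(M4−M3)/(6·2)=143/186, b=Δ3−h3·(2M3+M4)/6=107/93
t_q=11/2 → seg 3, τ=3/2; S=5+107/93·τ+-143/31·τ²+143/186·τ³=-525/496

  seg 0: a=2 b=-1133/186 c=0 d=203/186
  seg 1: a=-3 b=-262/93 c=203/62 d=-161/372
  seg 2: a=1 b=473/93 c=21/31 d=-164/93
  seg 3: a=5 b=107/93 c=-143/31 d=143/186
S(11/2) = -525/496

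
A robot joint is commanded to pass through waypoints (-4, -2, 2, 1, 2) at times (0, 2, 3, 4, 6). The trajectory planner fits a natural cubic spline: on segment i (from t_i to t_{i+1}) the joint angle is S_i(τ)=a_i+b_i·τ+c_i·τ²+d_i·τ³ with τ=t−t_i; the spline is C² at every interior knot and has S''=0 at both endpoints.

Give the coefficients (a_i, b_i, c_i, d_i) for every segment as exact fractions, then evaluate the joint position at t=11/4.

Δ: Δ0=1, Δ1=4, Δ2=-1, Δ3=1/2
row 1: diag=6, rhs=18; c'=1/6, d'=3
row 2: denom=4−1·1/6=23/6; d'=(-30−1·3)/(23/6)=-198/23
row 3: denom=6−1·6/23=132/23; d'=(9−1·-198/23)/(132/23)=135/44
back: M3=135/44
back: M2=-198/23−6/23·135/44=-207/22
back: M1=3−1/6·-207/22=201/44
M: M0=0, M1=201/44, M2=-207/22, M3=135/44, M4=0
seg 0: a=-4, c=M0/2=0, d=(M1−M0)/(6·2)=67/176, b=Δ0−h0·(2M0+M1)/6=-23/44
seg 1: a=-2, c=M1/2=201/88, d=(M2−M1)/(6·1)=-205/88, b=Δ1−h1·(2M1+M2)/6=89/22
seg 2: a=2, c=M2/2=-207/44, d=(M3−M2)/(6·1)=183/88, b=Δ2−h2·(2M2+M3)/6=13/8
seg 3: a=1, c=M3/2=135/88, d=(M4−M3)/(6·2)=-45/176, b=Δ3−h3·(2M3+M4)/6=-17/11
t_q=11/4 → seg 1, τ=3/4; S=-2+89/22·τ+201/88·τ²+-205/88·τ³=7525/5632

  seg 0: a=-4 b=-23/44 c=0 d=67/176
  seg 1: a=-2 b=89/22 c=201/88 d=-205/88
  seg 2: a=2 b=13/8 c=-207/44 d=183/88
  seg 3: a=1 b=-17/11 c=135/88 d=-45/176
S(11/4) = 7525/5632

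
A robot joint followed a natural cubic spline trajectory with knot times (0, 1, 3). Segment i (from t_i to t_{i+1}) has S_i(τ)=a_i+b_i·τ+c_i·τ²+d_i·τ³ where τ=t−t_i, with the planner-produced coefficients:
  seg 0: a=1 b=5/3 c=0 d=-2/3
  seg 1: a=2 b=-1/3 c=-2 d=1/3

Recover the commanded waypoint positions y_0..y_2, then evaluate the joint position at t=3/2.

y_0 = S_0(0) = a_0 = 1
y_1 = S_1(0) = a_1 = 2
y_2 = S_1(2) = -4
t_q=3/2 is in segment 1 (τ=1/2); S_1(τ)=11/8

y_0=1 y_1=2 y_2=-4
S(3/2) = 11/8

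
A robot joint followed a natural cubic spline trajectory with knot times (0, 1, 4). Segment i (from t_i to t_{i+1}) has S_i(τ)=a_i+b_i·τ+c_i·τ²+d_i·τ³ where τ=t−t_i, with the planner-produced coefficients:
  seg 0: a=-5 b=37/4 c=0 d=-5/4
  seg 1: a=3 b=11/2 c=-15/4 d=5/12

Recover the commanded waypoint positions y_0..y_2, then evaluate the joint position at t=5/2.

y_0 = S_0(0) = a_0 = -5
y_1 = S_1(0) = a_1 = 3
y_2 = S_1(3) = -3
t_q=5/2 is in segment 1 (τ=3/2); S_1(τ)=135/32

y_0=-5 y_1=3 y_2=-3
S(5/2) = 135/32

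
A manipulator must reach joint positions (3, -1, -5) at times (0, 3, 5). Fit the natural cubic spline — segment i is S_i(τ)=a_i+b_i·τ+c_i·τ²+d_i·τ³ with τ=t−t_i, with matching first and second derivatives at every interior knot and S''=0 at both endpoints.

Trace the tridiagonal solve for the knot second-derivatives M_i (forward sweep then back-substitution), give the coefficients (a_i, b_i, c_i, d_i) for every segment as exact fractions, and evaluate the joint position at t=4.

Δ: Δ0=-4/3, Δ1=-2
row 1: diag=10, rhs=-4; c'=1/5, d'=-2/5
back: M1=-2/5
M: M0=0, M1=-2/5, M2=0
seg 0: a=3, c=M0/2=0, d=(M1−M0)/(6·3)=-1/45, b=Δ0−h0·(2M0+M1)/6=-17/15
seg 1: a=-1, c=M1/2=-1/5, d=(M2−M1)/(6·2)=1/30, b=Δ1−h1·(2M1+M2)/6=-26/15
t_q=4 → seg 1, τ=1; S=-1+-26/15·τ+-1/5·τ²+1/30·τ³=-29/10

  seg 0: a=3 b=-17/15 c=0 d=-1/45
  seg 1: a=-1 b=-26/15 c=-1/5 d=1/30
S(4) = -29/10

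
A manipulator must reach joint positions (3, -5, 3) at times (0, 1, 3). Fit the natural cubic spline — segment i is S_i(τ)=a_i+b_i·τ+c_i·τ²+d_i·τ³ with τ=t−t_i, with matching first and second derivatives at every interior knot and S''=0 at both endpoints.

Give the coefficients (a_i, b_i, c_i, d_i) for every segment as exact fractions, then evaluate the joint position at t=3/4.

  seg 0: a=3 b=-10 c=0 d=2
  seg 1: a=-5 b=-4 c=6 d=-1
S(3/4) = -117/32

Δ: Δ0=-8, Δ1=4
row 1: diag=6, rhs=72; c'=1/3, d'=12
back: M1=12
M: M0=0, M1=12, M2=0
seg 0: a=3, c=M0/2=0, d=(M1−M0)/(6·1)=2, b=Δ0−h0·(2M0+M1)/6=-10
seg 1: a=-5, c=M1/2=6, d=(M2−M1)/(6·2)=-1, b=Δ1−h1·(2M1+M2)/6=-4
t_q=3/4 → seg 0, τ=3/4; S=3+-10·τ+0·τ²+2·τ³=-117/32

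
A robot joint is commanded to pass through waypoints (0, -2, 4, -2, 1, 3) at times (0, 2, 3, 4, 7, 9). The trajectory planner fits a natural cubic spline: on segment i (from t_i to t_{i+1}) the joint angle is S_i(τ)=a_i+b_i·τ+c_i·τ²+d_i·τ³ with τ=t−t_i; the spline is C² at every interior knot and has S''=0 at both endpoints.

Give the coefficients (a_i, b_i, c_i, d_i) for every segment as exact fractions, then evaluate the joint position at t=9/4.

  seg 0: a=0 b=-7253/1573 c=0 d=1420/1573
  seg 1: a=-2 b=9787/1573 c=8520/1573 d=-8869/1573
  seg 2: a=4 b=20/143 c=-18087/1573 d=8429/1573
  seg 3: a=-2 b=-10667/1573 c=7200/1573 d=-80/121
  seg 4: a=1 b=4453/1573 c=-2160/1573 d=360/1573
S(9/4) = -19541/100672

Δ: Δ0=-1, Δ1=6, Δ2=-6, Δ3=1, Δ4=1
row 1: diag=6, rhs=42; c'=1/6, d'=7
row 2: denom=4−1·1/6=23/6; d'=(-72−1·7)/(23/6)=-474/23
row 3: denom=8−1·6/23=178/23; d'=(42−1·-474/23)/(178/23)=720/89
row 4: denom=10−3·69/178=1573/178; d'=(0−3·720/89)/(1573/178)=-4320/1573
back: M4=-4320/1573
back: M3=720/89−69/178·-4320/1573=14400/1573
back: M2=-474/23−6/23·14400/1573=-36174/1573
back: M1=7−1/6·-36174/1573=17040/1573
M: M0=0, M1=17040/1573, M2=-36174/1573, M3=14400/1573, M4=-4320/1573, M5=0
seg 0: a=0, c=M0/2=0, d=(M1−M0)/(6·2)=1420/1573, b=Δ0−h0·(2M0+M1)/6=-7253/1573
seg 1: a=-2, c=M1/2=8520/1573, d=(M2−M1)/(6·1)=-8869/1573, b=Δ1−h1·(2M1+M2)/6=9787/1573
seg 2: a=4, c=M2/2=-18087/1573, d=(M3−M2)/(6·1)=8429/1573, b=Δ2−h2·(2M2+M3)/6=20/143
seg 3: a=-2, c=M3/2=7200/1573, d=(M4−M3)/(6·3)=-80/121, b=Δ3−h3·(2M3+M4)/6=-10667/1573
seg 4: a=1, c=M4/2=-2160/1573, d=(M5−M4)/(6·2)=360/1573, b=Δ4−h4·(2M4+M5)/6=4453/1573
t_q=9/4 → seg 1, τ=1/4; S=-2+9787/1573·τ+8520/1573·τ²+-8869/1573·τ³=-19541/100672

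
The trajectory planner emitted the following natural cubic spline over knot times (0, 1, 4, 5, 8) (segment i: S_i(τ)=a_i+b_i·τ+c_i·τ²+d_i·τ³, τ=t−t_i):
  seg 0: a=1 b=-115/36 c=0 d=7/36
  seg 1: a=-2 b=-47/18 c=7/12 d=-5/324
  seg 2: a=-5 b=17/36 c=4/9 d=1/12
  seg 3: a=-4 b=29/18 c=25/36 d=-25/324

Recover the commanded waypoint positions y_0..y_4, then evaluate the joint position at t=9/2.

y_0=1 y_1=-2 y_2=-5 y_3=-4 y_4=5
S(9/2) = -1337/288

y_0 = S_0(0) = a_0 = 1
y_1 = S_1(0) = a_1 = -2
y_2 = S_2(0) = a_2 = -5
y_3 = S_3(0) = a_3 = -4
y_4 = S_3(3) = 5
t_q=9/2 is in segment 2 (τ=1/2); S_2(τ)=-1337/288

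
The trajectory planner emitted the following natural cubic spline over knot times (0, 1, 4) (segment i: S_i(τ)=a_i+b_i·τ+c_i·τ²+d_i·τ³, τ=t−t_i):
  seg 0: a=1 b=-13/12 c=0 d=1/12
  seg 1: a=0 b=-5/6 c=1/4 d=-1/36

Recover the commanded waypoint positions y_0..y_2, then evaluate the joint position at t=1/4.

y_0 = S_0(0) = a_0 = 1
y_1 = S_1(0) = a_1 = 0
y_2 = S_1(3) = -1
t_q=1/4 is in segment 0 (τ=1/4); S_0(τ)=187/256

y_0=1 y_1=0 y_2=-1
S(1/4) = 187/256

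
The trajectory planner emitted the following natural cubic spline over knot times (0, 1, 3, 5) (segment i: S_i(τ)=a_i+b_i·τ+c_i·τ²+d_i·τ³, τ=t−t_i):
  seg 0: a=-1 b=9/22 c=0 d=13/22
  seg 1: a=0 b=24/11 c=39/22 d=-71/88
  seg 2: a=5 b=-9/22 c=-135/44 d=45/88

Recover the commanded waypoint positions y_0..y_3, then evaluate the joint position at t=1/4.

y_0=-1 y_1=0 y_2=5 y_3=-4
S(1/4) = -1251/1408

y_0 = S_0(0) = a_0 = -1
y_1 = S_1(0) = a_1 = 0
y_2 = S_2(0) = a_2 = 5
y_3 = S_2(2) = -4
t_q=1/4 is in segment 0 (τ=1/4); S_0(τ)=-1251/1408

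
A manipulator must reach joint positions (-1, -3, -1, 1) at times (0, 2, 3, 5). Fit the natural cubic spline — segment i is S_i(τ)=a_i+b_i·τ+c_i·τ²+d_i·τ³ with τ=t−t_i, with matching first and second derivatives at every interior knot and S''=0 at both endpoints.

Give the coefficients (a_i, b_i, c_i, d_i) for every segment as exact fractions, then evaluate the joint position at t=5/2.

Δ: Δ0=-1, Δ1=2, Δ2=1
row 1: diag=6, rhs=18; c'=1/6, d'=3
row 2: denom=6−1·1/6=35/6; d'=(-6−1·3)/(35/6)=-54/35
back: M2=-54/35
back: M1=3−1/6·-54/35=114/35
M: M0=0, M1=114/35, M2=-54/35, M3=0
seg 0: a=-1, c=M0/2=0, d=(M1−M0)/(6·2)=19/70, b=Δ0−h0·(2M0+M1)/6=-73/35
seg 1: a=-3, c=M1/2=57/35, d=(M2−M1)/(6·1)=-4/5, b=Δ1−h1·(2M1+M2)/6=41/35
seg 2: a=-1, c=M2/2=-27/35, d=(M3−M2)/(6·2)=9/70, b=Δ2−h2·(2M2+M3)/6=71/35
t_q=5/2 → seg 1, τ=1/2; S=-3+41/35·τ+57/35·τ²+-4/5·τ³=-59/28

  seg 0: a=-1 b=-73/35 c=0 d=19/70
  seg 1: a=-3 b=41/35 c=57/35 d=-4/5
  seg 2: a=-1 b=71/35 c=-27/35 d=9/70
S(5/2) = -59/28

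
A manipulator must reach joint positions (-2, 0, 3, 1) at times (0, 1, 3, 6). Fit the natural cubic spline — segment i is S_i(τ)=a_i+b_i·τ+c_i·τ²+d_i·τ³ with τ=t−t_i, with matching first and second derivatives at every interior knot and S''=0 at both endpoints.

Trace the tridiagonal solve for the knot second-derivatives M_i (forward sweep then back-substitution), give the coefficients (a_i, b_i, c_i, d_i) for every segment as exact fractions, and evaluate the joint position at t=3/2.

Δ: Δ0=2, Δ1=3/2, Δ2=-2/3
row 1: diag=6, rhs=-3; c'=1/3, d'=-1/2
row 2: denom=10−2·1/3=28/3; d'=(-13−2·-1/2)/(28/3)=-9/7
back: M2=-9/7
back: M1=-1/2−1/3·-9/7=-1/14
M: M0=0, M1=-1/14, M2=-9/7, M3=0
seg 0: a=-2, c=M0/2=0, d=(M1−M0)/(6·1)=-1/84, b=Δ0−h0·(2M0+M1)/6=169/84
seg 1: a=0, c=M1/2=-1/28, d=(M2−M1)/(6·2)=-17/168, b=Δ1−h1·(2M1+M2)/6=83/42
seg 2: a=3, c=M2/2=-9/14, d=(M3−M2)/(6·3)=1/14, b=Δ2−h2·(2M2+M3)/6=13/21
t_q=3/2 → seg 1, τ=1/2; S=0+83/42·τ+-1/28·τ²+-17/168·τ³=433/448

  seg 0: a=-2 b=169/84 c=0 d=-1/84
  seg 1: a=0 b=83/42 c=-1/28 d=-17/168
  seg 2: a=3 b=13/21 c=-9/14 d=1/14
S(3/2) = 433/448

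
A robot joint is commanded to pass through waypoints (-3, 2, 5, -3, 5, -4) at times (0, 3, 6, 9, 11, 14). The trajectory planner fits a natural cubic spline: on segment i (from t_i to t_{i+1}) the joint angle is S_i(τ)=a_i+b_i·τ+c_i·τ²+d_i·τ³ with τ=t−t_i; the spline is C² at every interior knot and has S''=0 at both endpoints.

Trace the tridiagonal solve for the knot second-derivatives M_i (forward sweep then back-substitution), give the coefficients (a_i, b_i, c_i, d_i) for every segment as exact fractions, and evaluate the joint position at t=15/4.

Δ: Δ0=5/3, Δ1=1, Δ2=-8/3, Δ3=4, Δ4=-3
row 1: diag=12, rhs=-4; c'=1/4, d'=-1/3
row 2: denom=12−3·1/4=45/4; d'=(-22−3·-1/3)/(45/4)=-28/15
row 3: denom=10−3·4/15=46/5; d'=(40−3·-28/15)/(46/5)=114/23
row 4: denom=10−2·5/23=220/23; d'=(-42−2·114/23)/(220/23)=-597/110
back: M4=-597/110
back: M3=114/23−5/23·-597/110=135/22
back: M2=-28/15−4/15·135/22=-578/165
back: M1=-1/3−1/4·-578/165=179/330
M: M0=0, M1=179/330, M2=-578/165, M3=135/22, M4=-597/110, M5=0
seg 0: a=-3, c=M0/2=0, d=(M1−M0)/(6·3)=179/5940, b=Δ0−h0·(2M0+M1)/6=307/220
seg 1: a=2, c=M1/2=179/660, d=(M2−M1)/(6·3)=-89/396, b=Δ1−h1·(2M1+M2)/6=243/110
seg 2: a=5, c=M2/2=-289/165, d=(M3−M2)/(6·3)=3181/5940, b=Δ2−h2·(2M2+M3)/6=-491/220
seg 3: a=-3, c=M3/2=135/44, d=(M4−M3)/(6·2)=-53/55, b=Δ3−h3·(2M3+M4)/6=189/110
seg 4: a=5, c=M4/2=-597/220, d=(M5−M4)/(6·3)=199/660, b=Δ4−h4·(2M4+M5)/6=267/110
t_q=15/4 → seg 1, τ=3/4; S=2+243/110·τ+179/660·τ²+-89/396·τ³=52301/14080

  seg 0: a=-3 b=307/220 c=0 d=179/5940
  seg 1: a=2 b=243/110 c=179/660 d=-89/396
  seg 2: a=5 b=-491/220 c=-289/165 d=3181/5940
  seg 3: a=-3 b=189/110 c=135/44 d=-53/55
  seg 4: a=5 b=267/110 c=-597/220 d=199/660
S(15/4) = 52301/14080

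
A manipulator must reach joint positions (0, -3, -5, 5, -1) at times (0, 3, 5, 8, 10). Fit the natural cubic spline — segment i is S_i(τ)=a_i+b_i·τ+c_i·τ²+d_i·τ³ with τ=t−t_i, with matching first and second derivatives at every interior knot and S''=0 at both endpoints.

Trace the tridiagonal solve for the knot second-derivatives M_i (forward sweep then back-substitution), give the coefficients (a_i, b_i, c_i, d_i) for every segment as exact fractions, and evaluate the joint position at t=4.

  seg 0: a=0 b=-248/435 c=0 d=-187/3915
  seg 1: a=-3 b=-809/435 c=-187/435 d=187/435
  seg 2: a=-5 b=229/145 c=187/87 d=-2042/3915
  seg 3: a=5 b=57/145 c=-369/145 d=123/290
S(4) = -2114/435

Δ: Δ0=-1, Δ1=-1, Δ2=10/3, Δ3=-3
row 1: diag=10, rhs=0; c'=1/5, d'=0
row 2: denom=10−2·1/5=48/5; d'=(26−2·0)/(48/5)=65/24
row 3: denom=10−3·5/16=145/16; d'=(-38−3·65/24)/(145/16)=-738/145
back: M3=-738/145
back: M2=65/24−5/16·-738/145=374/87
back: M1=0−1/5·374/87=-374/435
M: M0=0, M1=-374/435, M2=374/87, M3=-738/145, M4=0
seg 0: a=0, c=M0/2=0, d=(M1−M0)/(6·3)=-187/3915, b=Δ0−h0·(2M0+M1)/6=-248/435
seg 1: a=-3, c=M1/2=-187/435, d=(M2−M1)/(6·2)=187/435, b=Δ1−h1·(2M1+M2)/6=-809/435
seg 2: a=-5, c=M2/2=187/87, d=(M3−M2)/(6·3)=-2042/3915, b=Δ2−h2·(2M2+M3)/6=229/145
seg 3: a=5, c=M3/2=-369/145, d=(M4−M3)/(6·2)=123/290, b=Δ3−h3·(2M3+M4)/6=57/145
t_q=4 → seg 1, τ=1; S=-3+-809/435·τ+-187/435·τ²+187/435·τ³=-2114/435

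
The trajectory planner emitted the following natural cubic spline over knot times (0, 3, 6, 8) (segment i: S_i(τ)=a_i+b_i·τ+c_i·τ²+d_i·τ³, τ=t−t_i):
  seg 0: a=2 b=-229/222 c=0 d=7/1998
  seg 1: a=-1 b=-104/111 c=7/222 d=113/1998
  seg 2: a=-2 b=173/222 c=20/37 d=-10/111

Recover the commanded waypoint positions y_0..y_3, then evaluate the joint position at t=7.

y_0 = S_0(0) = a_0 = 2
y_1 = S_1(0) = a_1 = -1
y_2 = S_2(0) = a_2 = -2
y_3 = S_2(2) = 1
t_q=7 is in segment 2 (τ=1); S_2(τ)=-57/74

y_0=2 y_1=-1 y_2=-2 y_3=1
S(7) = -57/74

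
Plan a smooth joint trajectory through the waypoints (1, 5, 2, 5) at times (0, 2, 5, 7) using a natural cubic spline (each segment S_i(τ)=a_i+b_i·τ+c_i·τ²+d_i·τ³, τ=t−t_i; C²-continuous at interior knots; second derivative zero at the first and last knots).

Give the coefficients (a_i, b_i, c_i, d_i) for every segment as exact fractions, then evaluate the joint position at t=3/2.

  seg 0: a=1 b=257/91 c=0 d=-75/364
  seg 1: a=5 b=32/91 c=-225/182 d=11/42
  seg 2: a=2 b=1/182 c=102/91 d=-17/91
S(3/2) = 1889/416

Δ: Δ0=2, Δ1=-1, Δ2=3/2
row 1: diag=10, rhs=-18; c'=3/10, d'=-9/5
row 2: denom=10−3·3/10=91/10; d'=(15−3·-9/5)/(91/10)=204/91
back: M2=204/91
back: M1=-9/5−3/10·204/91=-225/91
M: M0=0, M1=-225/91, M2=204/91, M3=0
seg 0: a=1, c=M0/2=0, d=(M1−M0)/(6·2)=-75/364, b=Δ0−h0·(2M0+M1)/6=257/91
seg 1: a=5, c=M1/2=-225/182, d=(M2−M1)/(6·3)=11/42, b=Δ1−h1·(2M1+M2)/6=32/91
seg 2: a=2, c=M2/2=102/91, d=(M3−M2)/(6·2)=-17/91, b=Δ2−h2·(2M2+M3)/6=1/182
t_q=3/2 → seg 0, τ=3/2; S=1+257/91·τ+0·τ²+-75/364·τ³=1889/416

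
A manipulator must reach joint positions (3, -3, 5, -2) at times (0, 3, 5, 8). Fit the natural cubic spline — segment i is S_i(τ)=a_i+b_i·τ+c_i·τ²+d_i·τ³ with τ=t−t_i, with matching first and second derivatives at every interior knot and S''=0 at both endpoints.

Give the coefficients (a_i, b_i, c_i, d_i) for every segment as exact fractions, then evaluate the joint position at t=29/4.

Δ: Δ0=-2, Δ1=4, Δ2=-7/3
row 1: diag=10, rhs=36; c'=1/5, d'=18/5
row 2: denom=10−2·1/5=48/5; d'=(-38−2·18/5)/(48/5)=-113/24
back: M2=-113/24
back: M1=18/5−1/5·-113/24=109/24
M: M0=0, M1=109/24, M2=-113/24, M3=0
seg 0: a=3, c=M0/2=0, d=(M1−M0)/(6·3)=109/432, b=Δ0−h0·(2M0+M1)/6=-205/48
seg 1: a=-3, c=M1/2=109/48, d=(M2−M1)/(6·2)=-37/48, b=Δ1−h1·(2M1+M2)/6=61/24
seg 2: a=5, c=M2/2=-113/48, d=(M3−M2)/(6·3)=113/432, b=Δ2−h2·(2M2+M3)/6=19/8
t_q=29/4 → seg 2, τ=9/4; S=5+19/8·τ+-113/48·τ²+113/432·τ³=1439/1024

  seg 0: a=3 b=-205/48 c=0 d=109/432
  seg 1: a=-3 b=61/24 c=109/48 d=-37/48
  seg 2: a=5 b=19/8 c=-113/48 d=113/432
S(29/4) = 1439/1024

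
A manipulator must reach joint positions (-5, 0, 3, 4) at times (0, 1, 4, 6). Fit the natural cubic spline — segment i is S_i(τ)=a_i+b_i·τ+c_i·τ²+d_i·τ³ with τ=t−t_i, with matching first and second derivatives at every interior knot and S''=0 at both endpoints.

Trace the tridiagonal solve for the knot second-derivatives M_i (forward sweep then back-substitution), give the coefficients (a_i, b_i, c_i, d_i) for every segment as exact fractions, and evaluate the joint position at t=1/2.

  seg 0: a=-5 b=787/142 c=0 d=-77/142
  seg 1: a=0 b=278/71 c=-231/142 d=31/142
  seg 2: a=3 b=7/142 c=24/71 d=-4/71
S(1/2) = -2609/1136

Δ: Δ0=5, Δ1=1, Δ2=1/2
row 1: diag=8, rhs=-24; c'=3/8, d'=-3
row 2: denom=10−3·3/8=71/8; d'=(-3−3·-3)/(71/8)=48/71
back: M2=48/71
back: M1=-3−3/8·48/71=-231/71
M: M0=0, M1=-231/71, M2=48/71, M3=0
seg 0: a=-5, c=M0/2=0, d=(M1−M0)/(6·1)=-77/142, b=Δ0−h0·(2M0+M1)/6=787/142
seg 1: a=0, c=M1/2=-231/142, d=(M2−M1)/(6·3)=31/142, b=Δ1−h1·(2M1+M2)/6=278/71
seg 2: a=3, c=M2/2=24/71, d=(M3−M2)/(6·2)=-4/71, b=Δ2−h2·(2M2+M3)/6=7/142
t_q=1/2 → seg 0, τ=1/2; S=-5+787/142·τ+0·τ²+-77/142·τ³=-2609/1136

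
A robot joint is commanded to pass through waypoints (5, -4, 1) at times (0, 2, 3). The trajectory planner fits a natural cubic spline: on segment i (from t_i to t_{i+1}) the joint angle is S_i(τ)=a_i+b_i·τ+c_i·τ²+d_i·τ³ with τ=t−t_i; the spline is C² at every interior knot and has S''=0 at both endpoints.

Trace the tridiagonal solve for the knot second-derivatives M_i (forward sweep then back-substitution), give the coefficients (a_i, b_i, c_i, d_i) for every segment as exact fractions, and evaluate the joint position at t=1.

Δ: Δ0=-9/2, Δ1=5
row 1: diag=6, rhs=57; c'=1/6, d'=19/2
back: M1=19/2
M: M0=0, M1=19/2, M2=0
seg 0: a=5, c=M0/2=0, d=(M1−M0)/(6·2)=19/24, b=Δ0−h0·(2M0+M1)/6=-23/3
seg 1: a=-4, c=M1/2=19/4, d=(M2−M1)/(6·1)=-19/12, b=Δ1−h1·(2M1+M2)/6=11/6
t_q=1 → seg 0, τ=1; S=5+-23/3·τ+0·τ²+19/24·τ³=-15/8

  seg 0: a=5 b=-23/3 c=0 d=19/24
  seg 1: a=-4 b=11/6 c=19/4 d=-19/12
S(1) = -15/8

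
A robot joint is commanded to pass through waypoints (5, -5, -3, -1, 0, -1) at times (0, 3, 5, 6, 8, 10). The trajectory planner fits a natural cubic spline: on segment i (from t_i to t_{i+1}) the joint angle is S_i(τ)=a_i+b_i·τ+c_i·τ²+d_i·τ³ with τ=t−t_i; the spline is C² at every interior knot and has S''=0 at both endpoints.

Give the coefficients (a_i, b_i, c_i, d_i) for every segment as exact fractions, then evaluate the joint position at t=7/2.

  seg 0: a=5 b=-8213/1788 c=0 d=751/5364
  seg 1: a=-5 b=-727/894 c=751/596 d=-79/447
  seg 2: a=-3 b=1883/894 c=119/596 d=-547/1788
  seg 3: a=-1 b=2839/1788 c=-107/149 d=623/7152
  seg 4: a=0 b=-107/447 c=-233/1192 d=233/7152
S(7/2) = -12191/2384

Δ: Δ0=-10/3, Δ1=1, Δ2=2, Δ3=1/2, Δ4=-1/2
row 1: diag=10, rhs=26; c'=1/5, d'=13/5
row 2: denom=6−2·1/5=28/5; d'=(6−2·13/5)/(28/5)=1/7
row 3: denom=6−1·5/28=163/28; d'=(-9−1·1/7)/(163/28)=-256/163
row 4: denom=8−2·56/163=1192/163; d'=(-6−2·-256/163)/(1192/163)=-233/596
back: M4=-233/596
back: M3=-256/163−56/163·-233/596=-214/149
back: M2=1/7−5/28·-214/149=119/298
back: M1=13/5−1/5·119/298=751/298
M: M0=0, M1=751/298, M2=119/298, M3=-214/149, M4=-233/596, M5=0
seg 0: a=5, c=M0/2=0, d=(M1−M0)/(6·3)=751/5364, b=Δ0−h0·(2M0+M1)/6=-8213/1788
seg 1: a=-5, c=M1/2=751/596, d=(M2−M1)/(6·2)=-79/447, b=Δ1−h1·(2M1+M2)/6=-727/894
seg 2: a=-3, c=M2/2=119/596, d=(M3−M2)/(6·1)=-547/1788, b=Δ2−h2·(2M2+M3)/6=1883/894
seg 3: a=-1, c=M3/2=-107/149, d=(M4−M3)/(6·2)=623/7152, b=Δ3−h3·(2M3+M4)/6=2839/1788
seg 4: a=0, c=M4/2=-233/1192, d=(M5−M4)/(6·2)=233/7152, b=Δ4−h4·(2M4+M5)/6=-107/447
t_q=7/2 → seg 1, τ=1/2; S=-5+-727/894·τ+751/596·τ²+-79/447·τ³=-12191/2384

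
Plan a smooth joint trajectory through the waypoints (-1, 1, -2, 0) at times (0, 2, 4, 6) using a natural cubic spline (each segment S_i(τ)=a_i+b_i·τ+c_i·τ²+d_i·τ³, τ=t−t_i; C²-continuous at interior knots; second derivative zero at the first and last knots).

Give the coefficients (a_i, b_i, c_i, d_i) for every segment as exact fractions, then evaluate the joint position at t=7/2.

  seg 0: a=-1 b=11/6 c=0 d=-5/24
  seg 1: a=1 b=-2/3 c=-5/4 d=5/12
  seg 2: a=-2 b=-2/3 c=5/4 d=-5/24
S(7/2) = -45/32

Δ: Δ0=1, Δ1=-3/2, Δ2=1
row 1: diag=8, rhs=-15; c'=1/4, d'=-15/8
row 2: denom=8−2·1/4=15/2; d'=(15−2·-15/8)/(15/2)=5/2
back: M2=5/2
back: M1=-15/8−1/4·5/2=-5/2
M: M0=0, M1=-5/2, M2=5/2, M3=0
seg 0: a=-1, c=M0/2=0, d=(M1−M0)/(6·2)=-5/24, b=Δ0−h0·(2M0+M1)/6=11/6
seg 1: a=1, c=M1/2=-5/4, d=(M2−M1)/(6·2)=5/12, b=Δ1−h1·(2M1+M2)/6=-2/3
seg 2: a=-2, c=M2/2=5/4, d=(M3−M2)/(6·2)=-5/24, b=Δ2−h2·(2M2+M3)/6=-2/3
t_q=7/2 → seg 1, τ=3/2; S=1+-2/3·τ+-5/4·τ²+5/12·τ³=-45/32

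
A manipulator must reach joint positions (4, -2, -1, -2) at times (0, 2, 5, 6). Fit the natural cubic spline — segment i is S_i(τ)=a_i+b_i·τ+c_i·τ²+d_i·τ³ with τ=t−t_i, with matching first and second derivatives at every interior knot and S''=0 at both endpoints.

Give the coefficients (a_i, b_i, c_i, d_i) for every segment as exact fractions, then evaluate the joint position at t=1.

Δ: Δ0=-3, Δ1=1/3, Δ2=-1
row 1: diag=10, rhs=20; c'=3/10, d'=2
row 2: denom=8−3·3/10=71/10; d'=(-8−3·2)/(71/10)=-140/71
back: M2=-140/71
back: M1=2−3/10·-140/71=184/71
M: M0=0, M1=184/71, M2=-140/71, M3=0
seg 0: a=4, c=M0/2=0, d=(M1−M0)/(6·2)=46/213, b=Δ0−h0·(2M0+M1)/6=-823/213
seg 1: a=-2, c=M1/2=92/71, d=(M2−M1)/(6·3)=-18/71, b=Δ1−h1·(2M1+M2)/6=-271/213
seg 2: a=-1, c=M2/2=-70/71, d=(M3−M2)/(6·1)=70/213, b=Δ2−h2·(2M2+M3)/6=-73/213
t_q=1 → seg 0, τ=1; S=4+-823/213·τ+0·τ²+46/213·τ³=25/71

  seg 0: a=4 b=-823/213 c=0 d=46/213
  seg 1: a=-2 b=-271/213 c=92/71 d=-18/71
  seg 2: a=-1 b=-73/213 c=-70/71 d=70/213
S(1) = 25/71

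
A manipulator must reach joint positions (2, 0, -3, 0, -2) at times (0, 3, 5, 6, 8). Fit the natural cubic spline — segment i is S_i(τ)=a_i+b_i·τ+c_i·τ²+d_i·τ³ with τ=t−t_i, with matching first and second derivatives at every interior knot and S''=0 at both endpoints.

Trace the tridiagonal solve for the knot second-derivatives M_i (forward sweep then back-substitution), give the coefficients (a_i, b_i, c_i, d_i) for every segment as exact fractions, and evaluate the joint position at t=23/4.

Δ: Δ0=-2/3, Δ1=-3/2, Δ2=3, Δ3=-1
row 1: diag=10, rhs=-5; c'=1/5, d'=-1/2
row 2: denom=6−2·1/5=28/5; d'=(27−2·-1/2)/(28/5)=5
row 3: denom=6−1·5/28=163/28; d'=(-24−1·5)/(163/28)=-812/163
back: M3=-812/163
back: M2=5−5/28·-812/163=960/163
back: M1=-1/2−1/5·960/163=-547/326
M: M0=0, M1=-547/326, M2=960/163, M3=-812/163, M4=0
seg 0: a=2, c=M0/2=0, d=(M1−M0)/(6·3)=-547/5868, b=Δ0−h0·(2M0+M1)/6=337/1956
seg 1: a=0, c=M1/2=-547/652, d=(M2−M1)/(6·2)=2467/3912, b=Δ1−h1·(2M1+M2)/6=-2293/978
seg 2: a=-3, c=M2/2=480/163, d=(M3−M2)/(6·1)=-886/489, b=Δ2−h2·(2M2+M3)/6=913/489
seg 3: a=0, c=M3/2=-406/163, d=(M4−M3)/(6·2)=203/489, b=Δ3−h3·(2M3+M4)/6=1135/489
t_q=23/4 → seg 2, τ=3/4; S=-3+913/489·τ+480/163·τ²+-886/489·τ³=-3691/5216

  seg 0: a=2 b=337/1956 c=0 d=-547/5868
  seg 1: a=0 b=-2293/978 c=-547/652 d=2467/3912
  seg 2: a=-3 b=913/489 c=480/163 d=-886/489
  seg 3: a=0 b=1135/489 c=-406/163 d=203/489
S(23/4) = -3691/5216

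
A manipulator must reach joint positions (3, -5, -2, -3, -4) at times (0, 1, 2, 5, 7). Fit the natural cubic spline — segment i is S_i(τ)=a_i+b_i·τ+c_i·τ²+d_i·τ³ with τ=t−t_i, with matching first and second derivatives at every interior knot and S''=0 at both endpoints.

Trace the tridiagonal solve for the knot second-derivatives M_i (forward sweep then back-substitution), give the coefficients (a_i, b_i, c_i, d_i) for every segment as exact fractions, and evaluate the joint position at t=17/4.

  seg 0: a=3 b=-18035/1644 c=0 d=4883/1644
  seg 1: a=-5 b=-1693/822 c=4883/548 d=-6331/1644
  seg 2: a=-2 b=6919/1644 c=-362/137 d=1855/4932
  seg 3: a=-3 b=-1225/822 c=407/548 d=-407/3288
S(17/4) = -56929/35072

Δ: Δ0=-8, Δ1=3, Δ2=-1/3, Δ3=-1/2
row 1: diag=4, rhs=66; c'=1/4, d'=33/2
row 2: denom=8−1·1/4=31/4; d'=(-20−1·33/2)/(31/4)=-146/31
row 3: denom=10−3·12/31=274/31; d'=(-1−3·-146/31)/(274/31)=407/274
back: M3=407/274
back: M2=-146/31−12/31·407/274=-724/137
back: M1=33/2−1/4·-724/137=4883/274
M: M0=0, M1=4883/274, M2=-724/137, M3=407/274, M4=0
seg 0: a=3, c=M0/2=0, d=(M1−M0)/(6·1)=4883/1644, b=Δ0−h0·(2M0+M1)/6=-18035/1644
seg 1: a=-5, c=M1/2=4883/548, d=(M2−M1)/(6·1)=-6331/1644, b=Δ1−h1·(2M1+M2)/6=-1693/822
seg 2: a=-2, c=M2/2=-362/137, d=(M3−M2)/(6·3)=1855/4932, b=Δ2−h2·(2M2+M3)/6=6919/1644
seg 3: a=-3, c=M3/2=407/548, d=(M4−M3)/(6·2)=-407/3288, b=Δ3−h3·(2M3+M4)/6=-1225/822
t_q=17/4 → seg 2, τ=9/4; S=-2+6919/1644·τ+-362/137·τ²+1855/4932·τ³=-56929/35072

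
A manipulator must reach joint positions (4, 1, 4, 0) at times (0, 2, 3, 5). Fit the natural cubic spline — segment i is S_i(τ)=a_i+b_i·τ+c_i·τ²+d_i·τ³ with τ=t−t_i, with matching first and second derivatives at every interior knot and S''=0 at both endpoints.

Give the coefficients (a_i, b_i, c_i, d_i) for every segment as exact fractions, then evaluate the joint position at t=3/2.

  seg 0: a=4 b=-233/70 c=0 d=16/35
  seg 1: a=1 b=151/70 c=96/35 d=-19/10
  seg 2: a=4 b=68/35 c=-207/70 d=69/140
S(3/2) = 11/20

Δ: Δ0=-3/2, Δ1=3, Δ2=-2
row 1: diag=6, rhs=27; c'=1/6, d'=9/2
row 2: denom=6−1·1/6=35/6; d'=(-30−1·9/2)/(35/6)=-207/35
back: M2=-207/35
back: M1=9/2−1/6·-207/35=192/35
M: M0=0, M1=192/35, M2=-207/35, M3=0
seg 0: a=4, c=M0/2=0, d=(M1−M0)/(6·2)=16/35, b=Δ0−h0·(2M0+M1)/6=-233/70
seg 1: a=1, c=M1/2=96/35, d=(M2−M1)/(6·1)=-19/10, b=Δ1−h1·(2M1+M2)/6=151/70
seg 2: a=4, c=M2/2=-207/70, d=(M3−M2)/(6·2)=69/140, b=Δ2−h2·(2M2+M3)/6=68/35
t_q=3/2 → seg 0, τ=3/2; S=4+-233/70·τ+0·τ²+16/35·τ³=11/20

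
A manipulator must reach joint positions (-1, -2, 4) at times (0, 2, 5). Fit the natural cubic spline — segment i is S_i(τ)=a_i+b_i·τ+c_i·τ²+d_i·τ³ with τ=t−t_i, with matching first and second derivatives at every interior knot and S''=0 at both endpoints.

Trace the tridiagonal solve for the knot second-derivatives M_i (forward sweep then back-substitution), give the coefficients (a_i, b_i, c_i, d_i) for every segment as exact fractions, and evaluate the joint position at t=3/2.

Δ: Δ0=-1/2, Δ1=2
row 1: diag=10, rhs=15; c'=3/10, d'=3/2
back: M1=3/2
M: M0=0, M1=3/2, M2=0
seg 0: a=-1, c=M0/2=0, d=(M1−M0)/(6·2)=1/8, b=Δ0−h0·(2M0+M1)/6=-1
seg 1: a=-2, c=M1/2=3/4, d=(M2−M1)/(6·3)=-1/12, b=Δ1−h1·(2M1+M2)/6=1/2
t_q=3/2 → seg 0, τ=3/2; S=-1+-1·τ+0·τ²+1/8·τ³=-133/64

  seg 0: a=-1 b=-1 c=0 d=1/8
  seg 1: a=-2 b=1/2 c=3/4 d=-1/12
S(3/2) = -133/64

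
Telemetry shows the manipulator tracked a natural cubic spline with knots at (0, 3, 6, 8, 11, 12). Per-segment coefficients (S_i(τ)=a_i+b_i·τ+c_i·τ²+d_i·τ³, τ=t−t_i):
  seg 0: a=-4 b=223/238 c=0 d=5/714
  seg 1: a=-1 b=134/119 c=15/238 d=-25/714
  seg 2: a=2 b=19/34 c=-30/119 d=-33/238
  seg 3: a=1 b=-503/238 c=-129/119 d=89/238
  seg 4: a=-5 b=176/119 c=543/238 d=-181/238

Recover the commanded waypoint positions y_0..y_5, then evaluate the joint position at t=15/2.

y_0 = S_0(0) = a_0 = -4
y_1 = S_1(0) = a_1 = -1
y_2 = S_2(0) = a_2 = 2
y_3 = S_3(0) = a_3 = 1
y_4 = S_4(0) = a_4 = -5
y_5 = S_4(1) = -2
t_q=15/2 is in segment 2 (τ=3/2); S_2(τ)=3433/1904

y_0=-4 y_1=-1 y_2=2 y_3=1 y_4=-5 y_5=-2
S(15/2) = 3433/1904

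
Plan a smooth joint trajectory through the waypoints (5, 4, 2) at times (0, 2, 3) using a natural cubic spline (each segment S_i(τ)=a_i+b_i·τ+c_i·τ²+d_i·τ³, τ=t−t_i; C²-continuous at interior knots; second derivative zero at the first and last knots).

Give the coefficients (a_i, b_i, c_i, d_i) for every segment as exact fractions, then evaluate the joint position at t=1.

  seg 0: a=5 b=0 c=0 d=-1/8
  seg 1: a=4 b=-3/2 c=-3/4 d=1/4
S(1) = 39/8

Δ: Δ0=-1/2, Δ1=-2
row 1: diag=6, rhs=-9; c'=1/6, d'=-3/2
back: M1=-3/2
M: M0=0, M1=-3/2, M2=0
seg 0: a=5, c=M0/2=0, d=(M1−M0)/(6·2)=-1/8, b=Δ0−h0·(2M0+M1)/6=0
seg 1: a=4, c=M1/2=-3/4, d=(M2−M1)/(6·1)=1/4, b=Δ1−h1·(2M1+M2)/6=-3/2
t_q=1 → seg 0, τ=1; S=5+0·τ+0·τ²+-1/8·τ³=39/8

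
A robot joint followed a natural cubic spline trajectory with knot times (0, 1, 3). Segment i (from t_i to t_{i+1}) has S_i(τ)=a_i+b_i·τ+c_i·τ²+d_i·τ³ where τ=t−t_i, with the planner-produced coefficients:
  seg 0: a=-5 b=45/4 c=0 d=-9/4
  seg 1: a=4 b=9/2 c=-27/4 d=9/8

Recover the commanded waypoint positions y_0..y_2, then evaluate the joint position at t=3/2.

y_0=-5 y_1=4 y_2=-5
S(3/2) = 301/64

y_0 = S_0(0) = a_0 = -5
y_1 = S_1(0) = a_1 = 4
y_2 = S_1(2) = -5
t_q=3/2 is in segment 1 (τ=1/2); S_1(τ)=301/64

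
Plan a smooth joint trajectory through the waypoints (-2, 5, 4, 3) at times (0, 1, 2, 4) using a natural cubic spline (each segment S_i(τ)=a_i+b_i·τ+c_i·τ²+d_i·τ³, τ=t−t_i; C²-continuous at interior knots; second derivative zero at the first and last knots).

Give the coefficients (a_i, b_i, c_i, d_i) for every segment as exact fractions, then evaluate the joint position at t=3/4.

Δ: Δ0=7, Δ1=-1, Δ2=-1/2
row 1: diag=4, rhs=-48; c'=1/4, d'=-12
row 2: denom=6−1·1/4=23/4; d'=(3−1·-12)/(23/4)=60/23
back: M2=60/23
back: M1=-12−1/4·60/23=-291/23
M: M0=0, M1=-291/23, M2=60/23, M3=0
seg 0: a=-2, c=M0/2=0, d=(M1−M0)/(6·1)=-97/46, b=Δ0−h0·(2M0+M1)/6=419/46
seg 1: a=5, c=M1/2=-291/46, d=(M2−M1)/(6·1)=117/46, b=Δ1−h1·(2M1+M2)/6=64/23
seg 2: a=4, c=M2/2=30/23, d=(M3−M2)/(6·2)=-5/23, b=Δ2−h2·(2M2+M3)/6=-103/46
t_q=3/4 → seg 0, τ=3/4; S=-2+419/46·τ+0·τ²+-97/46·τ³=11605/2944

  seg 0: a=-2 b=419/46 c=0 d=-97/46
  seg 1: a=5 b=64/23 c=-291/46 d=117/46
  seg 2: a=4 b=-103/46 c=30/23 d=-5/23
S(3/4) = 11605/2944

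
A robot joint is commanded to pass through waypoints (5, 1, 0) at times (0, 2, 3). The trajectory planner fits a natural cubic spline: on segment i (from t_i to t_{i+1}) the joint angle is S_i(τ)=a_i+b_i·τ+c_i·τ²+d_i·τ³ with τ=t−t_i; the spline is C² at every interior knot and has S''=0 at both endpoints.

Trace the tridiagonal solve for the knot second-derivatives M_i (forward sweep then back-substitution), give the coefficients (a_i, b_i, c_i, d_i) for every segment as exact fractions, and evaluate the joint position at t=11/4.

  seg 0: a=5 b=-7/3 c=0 d=1/12
  seg 1: a=1 b=-4/3 c=1/2 d=-1/6
S(11/4) = 27/128

Δ: Δ0=-2, Δ1=-1
row 1: diag=6, rhs=6; c'=1/6, d'=1
back: M1=1
M: M0=0, M1=1, M2=0
seg 0: a=5, c=M0/2=0, d=(M1−M0)/(6·2)=1/12, b=Δ0−h0·(2M0+M1)/6=-7/3
seg 1: a=1, c=M1/2=1/2, d=(M2−M1)/(6·1)=-1/6, b=Δ1−h1·(2M1+M2)/6=-4/3
t_q=11/4 → seg 1, τ=3/4; S=1+-4/3·τ+1/2·τ²+-1/6·τ³=27/128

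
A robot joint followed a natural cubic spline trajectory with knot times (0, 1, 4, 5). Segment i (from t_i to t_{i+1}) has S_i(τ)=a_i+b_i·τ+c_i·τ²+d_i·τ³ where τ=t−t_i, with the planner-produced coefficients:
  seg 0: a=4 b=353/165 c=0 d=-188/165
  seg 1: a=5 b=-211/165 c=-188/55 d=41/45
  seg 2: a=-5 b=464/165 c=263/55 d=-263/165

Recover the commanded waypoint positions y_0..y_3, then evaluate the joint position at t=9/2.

y_0=4 y_1=5 y_2=-5 y_3=1
S(9/2) = -1143/440

y_0 = S_0(0) = a_0 = 4
y_1 = S_1(0) = a_1 = 5
y_2 = S_2(0) = a_2 = -5
y_3 = S_2(1) = 1
t_q=9/2 is in segment 2 (τ=1/2); S_2(τ)=-1143/440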